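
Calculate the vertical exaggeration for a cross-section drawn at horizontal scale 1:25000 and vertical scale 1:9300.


VE = horizontal_scale / vertical_scale = 25000 / 9300 ≈ 2.7

2.7x


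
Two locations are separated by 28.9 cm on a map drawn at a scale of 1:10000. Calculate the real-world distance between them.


ground = 28.9 cm * 10000 / 100 = 2890.0 m = 2.89 km

2.89 km


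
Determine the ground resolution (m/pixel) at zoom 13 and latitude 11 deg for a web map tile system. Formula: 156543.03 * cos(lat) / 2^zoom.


res = 156543.03 * cos(11) / 2^13 = 156543.03 * 0.98162718 / 8192 = 18.76 m/pixel

18.76 m/pixel


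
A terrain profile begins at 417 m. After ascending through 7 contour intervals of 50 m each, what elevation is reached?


elevation = 417 + 7 * 50 = 767 m

767 m


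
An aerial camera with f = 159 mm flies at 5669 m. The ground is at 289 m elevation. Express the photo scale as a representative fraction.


scale = f / (H - h) = 159 mm / 5380 m = 159 / 5380000 = 1:33836

1:33836


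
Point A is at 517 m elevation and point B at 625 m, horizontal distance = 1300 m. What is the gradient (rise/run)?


gradient = (625 - 517) / 1300 = 108 / 1300 = 0.0831

0.0831


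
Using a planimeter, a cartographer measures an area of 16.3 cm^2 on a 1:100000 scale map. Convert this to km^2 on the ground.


ground_area = 16.3 * (100000/100)^2 = 16300000.0 m^2 = 16.3 km^2

16.3 km^2


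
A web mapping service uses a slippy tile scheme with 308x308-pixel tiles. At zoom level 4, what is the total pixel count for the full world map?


tiles per axis = 2^4 = 16
total tiles = 16^2 = 256
pixels per axis = 16 * 308 = 4928
total pixels = 4928^2 = 24285184

24285184 pixels


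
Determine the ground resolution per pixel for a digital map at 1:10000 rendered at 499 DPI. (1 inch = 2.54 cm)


pixel_cm = 2.54 / 499 ≈ 0.00509 cm
ground = pixel_cm * 10000 / 100 = 2.54 * 10000 / (499 * 100) = 25400 / 49900 ≈ 0.51 m

0.51 m


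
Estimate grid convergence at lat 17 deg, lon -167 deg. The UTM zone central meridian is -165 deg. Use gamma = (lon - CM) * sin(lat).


gamma = (-167 - -165) * sin(17) = -2 * 0.292372 = -0.585 degrees

-0.585 degrees


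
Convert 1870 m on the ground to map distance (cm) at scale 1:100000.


map_cm = 1870 * 100 / 100000 = 1.87 cm

1.87 cm


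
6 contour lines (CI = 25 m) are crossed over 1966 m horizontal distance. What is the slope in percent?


elevation change = 6 * 25 = 150 m
slope = 150 / 1966 * 100 = 7.6%

7.6%


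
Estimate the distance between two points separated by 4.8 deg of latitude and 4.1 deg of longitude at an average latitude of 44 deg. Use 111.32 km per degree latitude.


dlat_km = 4.8 * 111.32 = 534.336
dlon_km = 4.1 * 111.32 * cos(44) ≈ 328.315
dist = sqrt(534.336^2 + 328.315^2) ≈ 627.1 km

627.1 km


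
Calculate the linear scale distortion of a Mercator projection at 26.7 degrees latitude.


SF = 1 / cos(26.7) = 1 / 0.893371 = 1.119

1.119


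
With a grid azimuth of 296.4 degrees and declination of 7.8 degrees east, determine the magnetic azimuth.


magnetic azimuth = grid azimuth - declination (east +ve)
mag_az = 296.4 - 7.8 = 288.6 degrees

288.6 degrees


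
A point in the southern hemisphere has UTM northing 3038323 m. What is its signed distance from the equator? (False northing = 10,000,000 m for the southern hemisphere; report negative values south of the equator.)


For southern: actual = 3038323 - 10000000 = -6961677 m

-6961677 m


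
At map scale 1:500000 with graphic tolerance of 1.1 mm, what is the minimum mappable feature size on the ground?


ground = 1.1 mm * 500000 / 1000 = 550.0 m

550.0 m


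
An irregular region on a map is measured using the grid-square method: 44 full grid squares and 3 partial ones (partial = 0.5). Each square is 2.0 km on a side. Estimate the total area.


effective squares = 44 + 3 * 0.5 = 45.5
area = 45.5 * 4.0 = 182.0 km^2

182.0 km^2


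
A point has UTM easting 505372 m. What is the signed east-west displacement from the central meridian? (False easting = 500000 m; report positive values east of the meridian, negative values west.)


displacement = 505372 - 500000 = 5372 m

5372 m


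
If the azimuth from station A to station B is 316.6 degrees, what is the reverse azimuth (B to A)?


back azimuth = (316.6 + 180) mod 360 = 136.6 degrees

136.6 degrees


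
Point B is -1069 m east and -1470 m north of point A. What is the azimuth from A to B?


az = atan2(-1069, -1470) = -144.0 deg
adjusted to 0-360: 216.0 degrees

216.0 degrees


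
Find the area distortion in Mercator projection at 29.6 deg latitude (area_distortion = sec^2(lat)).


area_distortion = 1/cos^2(29.6) = 1.323

1.323


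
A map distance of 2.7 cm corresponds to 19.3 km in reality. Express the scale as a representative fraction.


ground = 19.3 km = 1930000 cm; RF denominator = ground / map = 1930000 / 2.7 ≈ 714815; RF = 1:714815

1:714815


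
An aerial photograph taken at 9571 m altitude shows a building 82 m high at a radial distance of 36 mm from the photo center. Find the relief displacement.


d = h * r / H = 82 * 36 / 9571 = 0.31 mm

0.31 mm


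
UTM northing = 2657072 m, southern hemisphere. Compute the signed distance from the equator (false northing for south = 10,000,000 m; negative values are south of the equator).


For southern: actual = 2657072 - 10000000 = -7342928 m

-7342928 m


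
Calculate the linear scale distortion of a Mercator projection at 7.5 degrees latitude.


SF = 1 / cos(7.5) = 1 / 0.991445 = 1.009

1.009


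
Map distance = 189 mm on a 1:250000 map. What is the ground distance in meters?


ground = 189 mm * 250000 / 1000 = 47250.0 m

47250.0 m


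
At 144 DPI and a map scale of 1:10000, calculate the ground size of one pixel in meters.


pixel_cm = 2.54 / 144 ≈ 0.017639 cm
ground = pixel_cm * 10000 / 100 = 2.54 * 10000 / (144 * 100) = 25400 / 14400 ≈ 1.76 m

1.76 m


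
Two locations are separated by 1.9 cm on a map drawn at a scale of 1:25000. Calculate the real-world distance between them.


ground = 1.9 cm * 25000 / 100 = 475.0 m

475.0 m


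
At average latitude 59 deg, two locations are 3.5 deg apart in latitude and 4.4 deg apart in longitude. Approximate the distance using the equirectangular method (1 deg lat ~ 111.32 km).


dlat_km = 3.5 * 111.32 = 389.62
dlon_km = 4.4 * 111.32 * cos(59) ≈ 252.27
dist = sqrt(389.62^2 + 252.27^2) ≈ 464.2 km

464.2 km


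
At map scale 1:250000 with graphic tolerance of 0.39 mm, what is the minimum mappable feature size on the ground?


ground = 0.39 mm * 250000 / 1000 = 97.5 m

97.5 m


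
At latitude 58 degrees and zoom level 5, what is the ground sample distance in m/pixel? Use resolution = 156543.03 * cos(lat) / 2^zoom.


res = 156543.03 * cos(58) / 2^5 = 156543.03 * 0.52991926 / 32 = 2592.35 m/pixel

2592.35 m/pixel


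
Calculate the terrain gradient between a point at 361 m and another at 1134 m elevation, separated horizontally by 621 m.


gradient = (1134 - 361) / 621 = 773 / 621 = 1.2448

1.2448


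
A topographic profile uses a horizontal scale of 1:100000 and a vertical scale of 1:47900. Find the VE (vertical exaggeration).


VE = horizontal_scale / vertical_scale = 100000 / 47900 ≈ 2.1

2.1x


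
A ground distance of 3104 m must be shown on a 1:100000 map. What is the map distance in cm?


map_cm = 3104 * 100 / 100000 = 3.104 cm ≈ 3.1 cm

3.1 cm


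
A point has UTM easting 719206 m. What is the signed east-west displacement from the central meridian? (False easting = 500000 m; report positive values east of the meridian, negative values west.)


displacement = 719206 - 500000 = 219206 m

219206 m


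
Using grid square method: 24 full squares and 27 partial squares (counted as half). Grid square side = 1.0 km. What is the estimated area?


effective squares = 24 + 27 * 0.5 = 37.5
area = 37.5 * 1.0 = 37.5 km^2

37.5 km^2


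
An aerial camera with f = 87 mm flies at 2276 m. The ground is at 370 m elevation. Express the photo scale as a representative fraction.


scale = f / (H - h) = 87 mm / 1906 m = 87 / 1906000 = 1:21908

1:21908


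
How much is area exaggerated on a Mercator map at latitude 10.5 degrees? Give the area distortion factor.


area_distortion = 1/cos^2(10.5) = 1.034

1.034


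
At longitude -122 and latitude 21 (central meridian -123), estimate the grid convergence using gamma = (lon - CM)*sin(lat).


gamma = (-122 - -123) * sin(21) = 1 * 0.358368 = 0.358 degrees

0.358 degrees


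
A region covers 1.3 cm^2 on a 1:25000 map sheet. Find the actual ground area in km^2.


ground_area = 1.3 * (25000/100)^2 = 81250.0 m^2 = 0.08125 km^2 ≈ 0.081 km^2

0.081 km^2


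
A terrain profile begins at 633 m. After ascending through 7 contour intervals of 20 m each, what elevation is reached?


elevation = 633 + 7 * 20 = 773 m

773 m


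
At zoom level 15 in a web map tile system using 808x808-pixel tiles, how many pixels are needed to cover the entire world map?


tiles per axis = 2^15 = 32768
total tiles = 32768^2 = 1073741824
pixels per axis = 32768 * 808 = 26476544
total pixels = 26476544^2 = 701007382183936

701007382183936 pixels


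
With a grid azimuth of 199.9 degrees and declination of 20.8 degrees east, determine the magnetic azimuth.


magnetic azimuth = grid azimuth - declination (east +ve)
mag_az = 199.9 - 20.8 = 179.1 degrees

179.1 degrees


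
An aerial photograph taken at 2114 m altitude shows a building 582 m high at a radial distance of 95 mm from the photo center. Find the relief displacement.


d = h * r / H = 582 * 95 / 2114 = 26.15 mm

26.15 mm


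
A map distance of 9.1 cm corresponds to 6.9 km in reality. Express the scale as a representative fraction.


ground = 6.9 km = 690000 cm; RF denominator = ground / map = 690000 / 9.1 ≈ 75824; RF = 1:75824

1:75824


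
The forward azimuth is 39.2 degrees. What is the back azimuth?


back azimuth = (39.2 + 180) mod 360 = 219.2 degrees

219.2 degrees


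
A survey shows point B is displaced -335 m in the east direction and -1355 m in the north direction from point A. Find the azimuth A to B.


az = atan2(-335, -1355) = -166.1 deg
adjusted to 0-360: 193.9 degrees

193.9 degrees


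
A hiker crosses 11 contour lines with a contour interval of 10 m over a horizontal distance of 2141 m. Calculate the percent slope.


elevation change = 11 * 10 = 110 m
slope = 110 / 2141 * 100 = 5.1%

5.1%


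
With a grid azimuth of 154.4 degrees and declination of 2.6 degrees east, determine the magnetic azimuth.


magnetic azimuth = grid azimuth - declination (east +ve)
mag_az = 154.4 - 2.6 = 151.8 degrees

151.8 degrees


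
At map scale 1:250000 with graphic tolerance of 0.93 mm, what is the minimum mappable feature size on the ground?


ground = 0.93 mm * 250000 / 1000 = 232.5 m

232.5 m


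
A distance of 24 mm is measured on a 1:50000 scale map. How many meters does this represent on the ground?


ground = 24 mm * 50000 / 1000 = 1200.0 m

1200.0 m


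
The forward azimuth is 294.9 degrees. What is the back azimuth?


back azimuth = (294.9 + 180) mod 360 = 114.9 degrees

114.9 degrees


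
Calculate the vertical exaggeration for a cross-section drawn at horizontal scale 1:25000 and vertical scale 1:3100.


VE = horizontal_scale / vertical_scale = 25000 / 3100 ≈ 8.1

8.1x


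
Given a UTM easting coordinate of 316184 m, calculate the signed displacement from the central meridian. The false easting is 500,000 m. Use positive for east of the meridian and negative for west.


displacement = 316184 - 500000 = -183816 m

-183816 m


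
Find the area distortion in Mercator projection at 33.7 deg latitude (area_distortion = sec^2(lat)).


area_distortion = 1/cos^2(33.7) = 1.445

1.445


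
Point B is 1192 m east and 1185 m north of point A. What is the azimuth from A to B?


az = atan2(1192, 1185) = 45.2 deg
adjusted to 0-360: 45.2 degrees

45.2 degrees


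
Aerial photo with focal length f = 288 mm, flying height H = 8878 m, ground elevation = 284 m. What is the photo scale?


scale = f / (H - h) = 288 mm / 8594 m = 288 / 8594000 = 1:29840

1:29840


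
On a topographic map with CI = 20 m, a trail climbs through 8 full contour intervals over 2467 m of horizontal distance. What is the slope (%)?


elevation change = 8 * 20 = 160 m
slope = 160 / 2467 * 100 = 6.5%

6.5%


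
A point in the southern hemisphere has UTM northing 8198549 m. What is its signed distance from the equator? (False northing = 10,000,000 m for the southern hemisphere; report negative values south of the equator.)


For southern: actual = 8198549 - 10000000 = -1801451 m

-1801451 m


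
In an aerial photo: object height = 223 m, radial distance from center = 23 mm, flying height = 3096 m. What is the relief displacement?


d = h * r / H = 223 * 23 / 3096 = 1.66 mm

1.66 mm


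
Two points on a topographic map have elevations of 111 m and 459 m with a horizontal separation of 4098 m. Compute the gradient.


gradient = (459 - 111) / 4098 = 348 / 4098 = 0.0849

0.0849


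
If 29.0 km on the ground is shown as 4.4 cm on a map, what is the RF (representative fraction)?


ground = 29.0 km = 2900000 cm; RF denominator = ground / map = 2900000 / 4.4 ≈ 659091; RF = 1:659091

1:659091


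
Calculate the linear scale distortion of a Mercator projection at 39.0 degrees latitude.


SF = 1 / cos(39.0) = 1 / 0.777146 = 1.287

1.287


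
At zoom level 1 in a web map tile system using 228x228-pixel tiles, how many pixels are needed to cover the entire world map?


tiles per axis = 2^1 = 2
total tiles = 2^2 = 4
pixels per axis = 2 * 228 = 456
total pixels = 456^2 = 207936

207936 pixels


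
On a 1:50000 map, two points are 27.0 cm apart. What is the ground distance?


ground = 27.0 cm * 50000 / 100 = 13500.0 m = 13.5 km

13.5 km


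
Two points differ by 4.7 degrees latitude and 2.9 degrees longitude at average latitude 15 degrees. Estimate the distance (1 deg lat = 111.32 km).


dlat_km = 4.7 * 111.32 = 523.204
dlon_km = 2.9 * 111.32 * cos(15) ≈ 311.828
dist = sqrt(523.204^2 + 311.828^2) ≈ 609.1 km

609.1 km


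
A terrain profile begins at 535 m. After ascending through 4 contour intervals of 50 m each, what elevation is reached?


elevation = 535 + 4 * 50 = 735 m

735 m


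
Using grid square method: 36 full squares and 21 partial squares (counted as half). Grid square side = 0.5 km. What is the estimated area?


effective squares = 36 + 21 * 0.5 = 46.5
area = 46.5 * 0.25 = 11.625 km^2

11.625 km^2


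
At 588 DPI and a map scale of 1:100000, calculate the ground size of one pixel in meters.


pixel_cm = 2.54 / 588 ≈ 0.00432 cm
ground = pixel_cm * 100000 / 100 = 2.54 * 100000 / (588 * 100) = 254000 / 58800 ≈ 4.32 m

4.32 m


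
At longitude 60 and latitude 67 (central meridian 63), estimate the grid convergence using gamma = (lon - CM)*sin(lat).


gamma = (60 - 63) * sin(67) = -3 * 0.920505 = -2.762 degrees

-2.762 degrees


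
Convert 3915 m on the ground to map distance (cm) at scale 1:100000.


map_cm = 3915 * 100 / 100000 = 3.915 cm ≈ 3.92 cm

3.92 cm


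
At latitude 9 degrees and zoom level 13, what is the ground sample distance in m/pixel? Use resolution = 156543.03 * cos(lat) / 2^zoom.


res = 156543.03 * cos(9) / 2^13 = 156543.03 * 0.98768834 / 8192 = 18.87 m/pixel

18.87 m/pixel


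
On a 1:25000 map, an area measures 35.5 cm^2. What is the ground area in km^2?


ground_area = 35.5 * (25000/100)^2 = 2218750.0 m^2 = 2.21875 km^2 ≈ 2.219 km^2

2.219 km^2


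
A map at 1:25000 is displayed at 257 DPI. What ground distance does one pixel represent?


pixel_cm = 2.54 / 257 ≈ 0.009883 cm
ground = pixel_cm * 25000 / 100 = 2.54 * 25000 / (257 * 100) = 63500 / 25700 ≈ 2.47 m

2.47 m


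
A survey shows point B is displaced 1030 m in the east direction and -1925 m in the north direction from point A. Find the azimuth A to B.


az = atan2(1030, -1925) = 151.9 deg
adjusted to 0-360: 151.9 degrees

151.9 degrees


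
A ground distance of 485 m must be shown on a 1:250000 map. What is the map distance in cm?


map_cm = 485 * 100 / 250000 = 0.194 cm ≈ 0.19 cm

0.19 cm


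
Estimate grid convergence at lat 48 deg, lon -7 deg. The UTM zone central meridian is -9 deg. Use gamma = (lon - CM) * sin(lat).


gamma = (-7 - -9) * sin(48) = 2 * 0.743145 = 1.486 degrees

1.486 degrees


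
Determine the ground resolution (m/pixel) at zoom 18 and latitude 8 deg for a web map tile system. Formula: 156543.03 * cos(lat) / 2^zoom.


res = 156543.03 * cos(8) / 2^18 = 156543.03 * 0.99026807 / 262144 = 0.59 m/pixel

0.59 m/pixel


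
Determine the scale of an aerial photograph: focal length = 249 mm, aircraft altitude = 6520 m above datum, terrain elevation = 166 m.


scale = f / (H - h) = 249 mm / 6354 m = 249 / 6354000 = 1:25518

1:25518


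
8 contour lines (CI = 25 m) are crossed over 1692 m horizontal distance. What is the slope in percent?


elevation change = 8 * 25 = 200 m
slope = 200 / 1692 * 100 = 11.8%

11.8%


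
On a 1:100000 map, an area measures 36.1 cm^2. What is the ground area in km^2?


ground_area = 36.1 * (100000/100)^2 = 36100000.0 m^2 = 36.1 km^2

36.1 km^2


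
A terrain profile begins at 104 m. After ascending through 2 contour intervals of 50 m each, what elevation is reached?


elevation = 104 + 2 * 50 = 204 m

204 m


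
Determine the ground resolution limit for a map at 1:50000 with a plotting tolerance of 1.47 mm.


ground = 1.47 mm * 50000 / 1000 = 73.5 m

73.5 m


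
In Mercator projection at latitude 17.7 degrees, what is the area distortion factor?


area_distortion = 1/cos^2(17.7) = 1.102

1.102


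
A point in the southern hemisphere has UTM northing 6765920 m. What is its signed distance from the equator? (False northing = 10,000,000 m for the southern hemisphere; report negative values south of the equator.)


For southern: actual = 6765920 - 10000000 = -3234080 m

-3234080 m


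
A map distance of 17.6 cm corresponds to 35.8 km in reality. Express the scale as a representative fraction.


ground = 35.8 km = 3580000 cm; RF denominator = ground / map = 3580000 / 17.6 ≈ 203409; RF = 1:203409

1:203409


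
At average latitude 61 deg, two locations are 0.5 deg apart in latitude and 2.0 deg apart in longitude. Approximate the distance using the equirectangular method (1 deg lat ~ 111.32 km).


dlat_km = 0.5 * 111.32 = 55.66
dlon_km = 2.0 * 111.32 * cos(61) ≈ 107.938
dist = sqrt(55.66^2 + 107.938^2) ≈ 121.4 km

121.4 km


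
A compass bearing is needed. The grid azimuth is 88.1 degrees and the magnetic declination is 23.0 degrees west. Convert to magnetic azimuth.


magnetic azimuth = grid azimuth - declination (east +ve)
mag_az = 88.1 - -23.0 = 111.1 degrees

111.1 degrees


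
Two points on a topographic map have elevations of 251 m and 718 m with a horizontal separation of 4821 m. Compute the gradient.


gradient = (718 - 251) / 4821 = 467 / 4821 = 0.0969

0.0969


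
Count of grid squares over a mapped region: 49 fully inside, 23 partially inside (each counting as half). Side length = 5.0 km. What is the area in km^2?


effective squares = 49 + 23 * 0.5 = 60.5
area = 60.5 * 25.0 = 1512.5 km^2

1512.5 km^2


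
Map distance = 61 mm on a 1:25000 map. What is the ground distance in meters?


ground = 61 mm * 25000 / 1000 = 1525.0 m

1525.0 m


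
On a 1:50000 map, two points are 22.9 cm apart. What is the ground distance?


ground = 22.9 cm * 50000 / 100 = 11450.0 m = 11.45 km

11.45 km


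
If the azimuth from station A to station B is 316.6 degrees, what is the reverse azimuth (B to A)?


back azimuth = (316.6 + 180) mod 360 = 136.6 degrees

136.6 degrees


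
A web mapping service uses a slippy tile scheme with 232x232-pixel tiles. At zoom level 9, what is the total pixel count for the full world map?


tiles per axis = 2^9 = 512
total tiles = 512^2 = 262144
pixels per axis = 512 * 232 = 118784
total pixels = 118784^2 = 14109638656

14109638656 pixels


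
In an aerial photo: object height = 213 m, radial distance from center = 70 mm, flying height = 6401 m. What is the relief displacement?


d = h * r / H = 213 * 70 / 6401 = 2.33 mm

2.33 mm


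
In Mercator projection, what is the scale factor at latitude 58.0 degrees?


SF = 1 / cos(58.0) = 1 / 0.529919 = 1.887

1.887


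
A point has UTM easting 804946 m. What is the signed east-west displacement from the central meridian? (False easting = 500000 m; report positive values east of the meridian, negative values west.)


displacement = 804946 - 500000 = 304946 m

304946 m


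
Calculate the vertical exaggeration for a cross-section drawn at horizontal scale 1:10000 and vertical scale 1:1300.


VE = horizontal_scale / vertical_scale = 10000 / 1300 ≈ 7.7

7.7x


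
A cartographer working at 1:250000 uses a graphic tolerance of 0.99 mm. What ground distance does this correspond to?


ground = 0.99 mm * 250000 / 1000 = 247.5 m

247.5 m


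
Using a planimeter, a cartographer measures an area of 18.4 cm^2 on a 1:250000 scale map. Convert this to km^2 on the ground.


ground_area = 18.4 * (250000/100)^2 = 115000000.0 m^2 = 115.0 km^2

115.0 km^2


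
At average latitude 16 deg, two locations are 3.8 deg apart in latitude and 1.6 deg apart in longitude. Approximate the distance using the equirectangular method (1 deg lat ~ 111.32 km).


dlat_km = 3.8 * 111.32 = 423.016
dlon_km = 1.6 * 111.32 * cos(16) ≈ 171.212
dist = sqrt(423.016^2 + 171.212^2) ≈ 456.4 km

456.4 km


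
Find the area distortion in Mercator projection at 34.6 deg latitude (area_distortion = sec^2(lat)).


area_distortion = 1/cos^2(34.6) = 1.476

1.476


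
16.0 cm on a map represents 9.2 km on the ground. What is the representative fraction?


ground = 9.2 km = 920000 cm; RF denominator = ground / map = 920000 / 16.0 = 57500; RF = 1:57500

1:57500


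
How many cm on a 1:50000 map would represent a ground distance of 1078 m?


map_cm = 1078 * 100 / 50000 = 2.156 cm ≈ 2.16 cm

2.16 cm


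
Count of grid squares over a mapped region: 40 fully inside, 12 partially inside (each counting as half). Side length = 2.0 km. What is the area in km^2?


effective squares = 40 + 12 * 0.5 = 46.0
area = 46.0 * 4.0 = 184.0 km^2

184.0 km^2


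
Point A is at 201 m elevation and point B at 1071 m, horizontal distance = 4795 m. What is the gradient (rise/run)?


gradient = (1071 - 201) / 4795 = 870 / 4795 = 0.1814

0.1814


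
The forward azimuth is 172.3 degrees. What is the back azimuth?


back azimuth = (172.3 + 180) mod 360 = 352.3 degrees

352.3 degrees


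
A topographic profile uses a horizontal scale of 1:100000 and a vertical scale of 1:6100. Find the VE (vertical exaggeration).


VE = horizontal_scale / vertical_scale = 100000 / 6100 ≈ 16.4

16.4x


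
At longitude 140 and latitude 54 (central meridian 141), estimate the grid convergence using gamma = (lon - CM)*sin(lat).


gamma = (140 - 141) * sin(54) = -1 * 0.809017 = -0.809 degrees

-0.809 degrees


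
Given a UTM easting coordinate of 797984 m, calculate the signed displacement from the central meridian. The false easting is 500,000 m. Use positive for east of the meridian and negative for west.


displacement = 797984 - 500000 = 297984 m

297984 m


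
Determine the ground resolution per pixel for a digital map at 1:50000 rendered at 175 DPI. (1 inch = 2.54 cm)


pixel_cm = 2.54 / 175 ≈ 0.014514 cm
ground = pixel_cm * 50000 / 100 = 2.54 * 50000 / (175 * 100) = 127000 / 17500 ≈ 7.26 m

7.26 m


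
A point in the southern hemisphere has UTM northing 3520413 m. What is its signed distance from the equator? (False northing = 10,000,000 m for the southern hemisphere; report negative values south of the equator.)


For southern: actual = 3520413 - 10000000 = -6479587 m

-6479587 m


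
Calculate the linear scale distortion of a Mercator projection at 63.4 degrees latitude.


SF = 1 / cos(63.4) = 1 / 0.447759 = 2.233

2.233


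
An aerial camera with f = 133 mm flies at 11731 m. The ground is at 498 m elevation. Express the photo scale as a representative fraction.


scale = f / (H - h) = 133 mm / 11233 m = 133 / 11233000 = 1:84459

1:84459


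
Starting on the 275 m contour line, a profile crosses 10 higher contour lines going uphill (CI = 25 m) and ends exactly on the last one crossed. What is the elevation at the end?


elevation = 275 + 10 * 25 = 525 m

525 m


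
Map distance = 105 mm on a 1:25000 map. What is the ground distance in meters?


ground = 105 mm * 25000 / 1000 = 2625.0 m

2625.0 m


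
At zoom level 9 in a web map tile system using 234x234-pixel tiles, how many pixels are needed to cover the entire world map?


tiles per axis = 2^9 = 512
total tiles = 512^2 = 262144
pixels per axis = 512 * 234 = 119808
total pixels = 119808^2 = 14353956864

14353956864 pixels


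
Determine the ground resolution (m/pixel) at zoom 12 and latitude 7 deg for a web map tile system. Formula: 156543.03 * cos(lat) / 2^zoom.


res = 156543.03 * cos(7) / 2^12 = 156543.03 * 0.99254615 / 4096 = 37.93 m/pixel

37.93 m/pixel


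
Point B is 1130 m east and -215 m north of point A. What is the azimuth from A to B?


az = atan2(1130, -215) = 100.8 deg
adjusted to 0-360: 100.8 degrees

100.8 degrees


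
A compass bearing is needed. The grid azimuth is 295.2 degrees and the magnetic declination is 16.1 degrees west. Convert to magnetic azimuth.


magnetic azimuth = grid azimuth - declination (east +ve)
mag_az = 295.2 - -16.1 = 311.3 degrees

311.3 degrees


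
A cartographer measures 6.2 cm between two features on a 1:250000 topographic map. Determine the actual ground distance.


ground = 6.2 cm * 250000 / 100 = 15500.0 m = 15.5 km

15.5 km


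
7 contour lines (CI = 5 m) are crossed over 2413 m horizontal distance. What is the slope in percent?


elevation change = 7 * 5 = 35 m
slope = 35 / 2413 * 100 = 1.5%

1.5%


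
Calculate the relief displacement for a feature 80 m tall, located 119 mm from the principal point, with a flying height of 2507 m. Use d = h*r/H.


d = h * r / H = 80 * 119 / 2507 = 3.8 mm

3.8 mm


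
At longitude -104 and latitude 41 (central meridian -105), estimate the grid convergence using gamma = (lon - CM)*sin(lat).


gamma = (-104 - -105) * sin(41) = 1 * 0.656059 = 0.656 degrees

0.656 degrees


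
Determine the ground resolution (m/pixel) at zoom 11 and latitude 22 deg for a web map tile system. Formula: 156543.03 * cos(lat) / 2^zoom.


res = 156543.03 * cos(22) / 2^11 = 156543.03 * 0.92718385 / 2048 = 70.87 m/pixel

70.87 m/pixel


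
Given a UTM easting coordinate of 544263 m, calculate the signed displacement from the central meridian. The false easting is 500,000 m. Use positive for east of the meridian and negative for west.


displacement = 544263 - 500000 = 44263 m

44263 m


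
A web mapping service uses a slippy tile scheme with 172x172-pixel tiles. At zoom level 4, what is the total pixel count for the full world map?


tiles per axis = 2^4 = 16
total tiles = 16^2 = 256
pixels per axis = 16 * 172 = 2752
total pixels = 2752^2 = 7573504

7573504 pixels


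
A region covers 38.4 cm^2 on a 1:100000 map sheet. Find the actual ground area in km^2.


ground_area = 38.4 * (100000/100)^2 = 38400000.0 m^2 = 38.4 km^2

38.4 km^2


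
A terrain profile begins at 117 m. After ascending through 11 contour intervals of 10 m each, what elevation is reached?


elevation = 117 + 11 * 10 = 227 m

227 m


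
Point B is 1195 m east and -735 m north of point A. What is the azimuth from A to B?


az = atan2(1195, -735) = 121.6 deg
adjusted to 0-360: 121.6 degrees

121.6 degrees


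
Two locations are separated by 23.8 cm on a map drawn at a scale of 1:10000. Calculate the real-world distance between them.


ground = 23.8 cm * 10000 / 100 = 2380.0 m = 2.38 km

2.38 km


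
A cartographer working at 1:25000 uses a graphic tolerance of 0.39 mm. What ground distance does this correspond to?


ground = 0.39 mm * 25000 / 1000 = 9.75 m

9.75 m


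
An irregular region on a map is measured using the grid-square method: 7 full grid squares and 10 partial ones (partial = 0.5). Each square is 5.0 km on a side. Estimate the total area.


effective squares = 7 + 10 * 0.5 = 12.0
area = 12.0 * 25.0 = 300.0 km^2

300.0 km^2


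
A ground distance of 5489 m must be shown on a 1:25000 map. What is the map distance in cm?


map_cm = 5489 * 100 / 25000 = 21.956 cm ≈ 21.96 cm

21.96 cm


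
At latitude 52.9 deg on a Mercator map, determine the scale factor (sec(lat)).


SF = 1 / cos(52.9) = 1 / 0.603208 = 1.658

1.658


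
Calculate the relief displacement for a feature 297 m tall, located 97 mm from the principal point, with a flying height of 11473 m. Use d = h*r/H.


d = h * r / H = 297 * 97 / 11473 = 2.51 mm

2.51 mm


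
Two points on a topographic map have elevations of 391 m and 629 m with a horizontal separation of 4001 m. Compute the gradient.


gradient = (629 - 391) / 4001 = 238 / 4001 = 0.0595

0.0595


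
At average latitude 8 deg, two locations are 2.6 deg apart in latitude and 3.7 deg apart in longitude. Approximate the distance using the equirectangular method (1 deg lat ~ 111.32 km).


dlat_km = 2.6 * 111.32 = 289.432
dlon_km = 3.7 * 111.32 * cos(8) ≈ 407.876
dist = sqrt(289.432^2 + 407.876^2) ≈ 500.1 km

500.1 km


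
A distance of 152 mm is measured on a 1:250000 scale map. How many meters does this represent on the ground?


ground = 152 mm * 250000 / 1000 = 38000.0 m

38000.0 m


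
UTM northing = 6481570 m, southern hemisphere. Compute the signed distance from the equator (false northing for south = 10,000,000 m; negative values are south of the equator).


For southern: actual = 6481570 - 10000000 = -3518430 m

-3518430 m


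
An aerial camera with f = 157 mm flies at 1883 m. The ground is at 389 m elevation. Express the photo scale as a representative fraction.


scale = f / (H - h) = 157 mm / 1494 m = 157 / 1494000 = 1:9516

1:9516


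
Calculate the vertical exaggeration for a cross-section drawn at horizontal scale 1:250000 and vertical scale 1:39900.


VE = horizontal_scale / vertical_scale = 250000 / 39900 ≈ 6.3

6.3x


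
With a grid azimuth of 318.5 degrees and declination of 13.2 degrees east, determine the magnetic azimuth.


magnetic azimuth = grid azimuth - declination (east +ve)
mag_az = 318.5 - 13.2 = 305.3 degrees

305.3 degrees


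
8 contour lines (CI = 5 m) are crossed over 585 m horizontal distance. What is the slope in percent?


elevation change = 8 * 5 = 40 m
slope = 40 / 585 * 100 = 6.8%

6.8%


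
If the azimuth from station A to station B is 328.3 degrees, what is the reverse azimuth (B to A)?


back azimuth = (328.3 + 180) mod 360 = 148.3 degrees

148.3 degrees


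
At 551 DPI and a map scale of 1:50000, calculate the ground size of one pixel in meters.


pixel_cm = 2.54 / 551 ≈ 0.00461 cm
ground = pixel_cm * 50000 / 100 = 2.54 * 50000 / (551 * 100) = 127000 / 55100 ≈ 2.3 m

2.3 m


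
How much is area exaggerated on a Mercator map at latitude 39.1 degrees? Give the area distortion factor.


area_distortion = 1/cos^2(39.1) = 1.66

1.66


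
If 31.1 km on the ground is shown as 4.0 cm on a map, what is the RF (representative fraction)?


ground = 31.1 km = 3110000 cm; RF denominator = ground / map = 3110000 / 4.0 = 777500; RF = 1:777500

1:777500


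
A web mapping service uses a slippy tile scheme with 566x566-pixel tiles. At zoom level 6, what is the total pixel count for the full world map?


tiles per axis = 2^6 = 64
total tiles = 64^2 = 4096
pixels per axis = 64 * 566 = 36224
total pixels = 36224^2 = 1312178176

1312178176 pixels


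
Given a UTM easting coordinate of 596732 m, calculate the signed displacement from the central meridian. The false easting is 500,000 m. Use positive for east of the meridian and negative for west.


displacement = 596732 - 500000 = 96732 m

96732 m


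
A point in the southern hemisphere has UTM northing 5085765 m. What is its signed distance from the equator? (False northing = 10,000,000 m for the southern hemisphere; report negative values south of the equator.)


For southern: actual = 5085765 - 10000000 = -4914235 m

-4914235 m


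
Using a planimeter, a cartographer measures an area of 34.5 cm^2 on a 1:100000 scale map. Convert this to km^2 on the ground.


ground_area = 34.5 * (100000/100)^2 = 34500000.0 m^2 = 34.5 km^2

34.5 km^2


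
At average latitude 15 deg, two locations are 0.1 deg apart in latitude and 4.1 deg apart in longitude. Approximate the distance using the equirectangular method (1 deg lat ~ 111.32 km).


dlat_km = 0.1 * 111.32 = 11.132
dlon_km = 4.1 * 111.32 * cos(15) ≈ 440.86
dist = sqrt(11.132^2 + 440.86^2) ≈ 441.0 km

441.0 km


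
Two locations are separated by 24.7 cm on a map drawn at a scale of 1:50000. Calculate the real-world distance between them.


ground = 24.7 cm * 50000 / 100 = 12350.0 m = 12.35 km

12.35 km


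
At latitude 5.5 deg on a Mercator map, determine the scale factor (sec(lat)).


SF = 1 / cos(5.5) = 1 / 0.995396 = 1.005

1.005


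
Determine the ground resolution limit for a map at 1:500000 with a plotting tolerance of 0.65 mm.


ground = 0.65 mm * 500000 / 1000 = 325.0 m

325.0 m


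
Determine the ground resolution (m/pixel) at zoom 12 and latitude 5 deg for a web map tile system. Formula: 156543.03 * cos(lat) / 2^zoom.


res = 156543.03 * cos(5) / 2^12 = 156543.03 * 0.9961947 / 4096 = 38.07 m/pixel

38.07 m/pixel


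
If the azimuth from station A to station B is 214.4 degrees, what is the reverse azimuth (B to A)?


back azimuth = (214.4 + 180) mod 360 = 34.4 degrees

34.4 degrees


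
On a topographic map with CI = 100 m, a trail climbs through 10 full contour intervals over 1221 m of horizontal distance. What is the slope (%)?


elevation change = 10 * 100 = 1000 m
slope = 1000 / 1221 * 100 = 81.9%

81.9%


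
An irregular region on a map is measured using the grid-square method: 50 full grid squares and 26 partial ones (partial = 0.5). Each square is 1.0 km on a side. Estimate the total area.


effective squares = 50 + 26 * 0.5 = 63.0
area = 63.0 * 1.0 = 63.0 km^2

63.0 km^2


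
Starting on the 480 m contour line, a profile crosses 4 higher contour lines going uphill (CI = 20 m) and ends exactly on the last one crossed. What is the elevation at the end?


elevation = 480 + 4 * 20 = 560 m

560 m


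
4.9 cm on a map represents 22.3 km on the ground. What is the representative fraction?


ground = 22.3 km = 2230000 cm; RF denominator = ground / map = 2230000 / 4.9 ≈ 455102; RF = 1:455102

1:455102


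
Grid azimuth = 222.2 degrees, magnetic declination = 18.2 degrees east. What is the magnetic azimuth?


magnetic azimuth = grid azimuth - declination (east +ve)
mag_az = 222.2 - 18.2 = 204.0 degrees

204.0 degrees


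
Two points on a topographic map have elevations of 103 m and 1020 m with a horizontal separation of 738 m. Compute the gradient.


gradient = (1020 - 103) / 738 = 917 / 738 = 1.2425

1.2425


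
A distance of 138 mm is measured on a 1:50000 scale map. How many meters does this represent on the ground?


ground = 138 mm * 50000 / 1000 = 6900.0 m

6900.0 m


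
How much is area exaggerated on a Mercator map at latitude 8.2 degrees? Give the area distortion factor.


area_distortion = 1/cos^2(8.2) = 1.021

1.021


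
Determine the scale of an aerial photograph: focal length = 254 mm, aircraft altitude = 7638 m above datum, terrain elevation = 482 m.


scale = f / (H - h) = 254 mm / 7156 m = 254 / 7156000 = 1:28173

1:28173


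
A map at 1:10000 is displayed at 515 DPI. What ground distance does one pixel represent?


pixel_cm = 2.54 / 515 ≈ 0.004932 cm
ground = pixel_cm * 10000 / 100 = 2.54 * 10000 / (515 * 100) = 25400 / 51500 ≈ 0.49 m

0.49 m


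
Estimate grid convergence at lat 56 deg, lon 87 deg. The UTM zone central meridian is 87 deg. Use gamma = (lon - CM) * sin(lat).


gamma = (87 - 87) * sin(56) = 0 * 0.829038 = 0.0 degrees

0.0 degrees


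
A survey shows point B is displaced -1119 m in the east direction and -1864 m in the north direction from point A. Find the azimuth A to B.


az = atan2(-1119, -1864) = -149.0 deg
adjusted to 0-360: 211.0 degrees

211.0 degrees


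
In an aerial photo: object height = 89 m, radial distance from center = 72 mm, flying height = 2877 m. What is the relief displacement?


d = h * r / H = 89 * 72 / 2877 = 2.23 mm

2.23 mm


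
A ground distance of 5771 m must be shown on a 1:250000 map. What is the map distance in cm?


map_cm = 5771 * 100 / 250000 = 2.3084 cm ≈ 2.31 cm

2.31 cm


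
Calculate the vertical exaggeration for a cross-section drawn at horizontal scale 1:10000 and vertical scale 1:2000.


VE = horizontal_scale / vertical_scale = 10000 / 2000 = 5.0

5.0x


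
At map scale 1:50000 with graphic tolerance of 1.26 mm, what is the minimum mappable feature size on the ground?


ground = 1.26 mm * 50000 / 1000 = 63.0 m

63.0 m


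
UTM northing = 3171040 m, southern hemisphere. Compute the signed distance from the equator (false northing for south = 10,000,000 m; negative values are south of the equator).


For southern: actual = 3171040 - 10000000 = -6828960 m

-6828960 m


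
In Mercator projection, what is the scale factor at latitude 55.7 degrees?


SF = 1 / cos(55.7) = 1 / 0.563526 = 1.775

1.775


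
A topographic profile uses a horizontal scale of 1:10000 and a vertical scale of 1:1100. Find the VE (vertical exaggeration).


VE = horizontal_scale / vertical_scale = 10000 / 1100 ≈ 9.1

9.1x


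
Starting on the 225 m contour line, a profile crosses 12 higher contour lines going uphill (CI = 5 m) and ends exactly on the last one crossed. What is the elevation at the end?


elevation = 225 + 12 * 5 = 285 m

285 m


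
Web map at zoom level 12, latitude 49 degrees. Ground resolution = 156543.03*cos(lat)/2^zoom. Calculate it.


res = 156543.03 * cos(49) / 2^12 = 156543.03 * 0.65605903 / 4096 = 25.07 m/pixel

25.07 m/pixel


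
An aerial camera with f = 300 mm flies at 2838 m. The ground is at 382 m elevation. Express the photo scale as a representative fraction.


scale = f / (H - h) = 300 mm / 2456 m = 300 / 2456000 = 1:8187

1:8187


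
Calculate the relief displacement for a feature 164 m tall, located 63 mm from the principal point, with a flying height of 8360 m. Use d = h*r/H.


d = h * r / H = 164 * 63 / 8360 = 1.24 mm

1.24 mm


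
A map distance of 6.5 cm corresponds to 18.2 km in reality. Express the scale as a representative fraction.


ground = 18.2 km = 1820000 cm; RF denominator = ground / map = 1820000 / 6.5 = 280000; RF = 1:280000

1:280000


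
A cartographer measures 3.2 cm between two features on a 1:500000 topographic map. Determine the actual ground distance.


ground = 3.2 cm * 500000 / 100 = 16000.0 m = 16.0 km

16.0 km


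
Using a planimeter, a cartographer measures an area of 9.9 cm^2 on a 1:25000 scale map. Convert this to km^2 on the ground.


ground_area = 9.9 * (25000/100)^2 = 618750.0 m^2 = 0.61875 km^2 ≈ 0.619 km^2

0.619 km^2
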